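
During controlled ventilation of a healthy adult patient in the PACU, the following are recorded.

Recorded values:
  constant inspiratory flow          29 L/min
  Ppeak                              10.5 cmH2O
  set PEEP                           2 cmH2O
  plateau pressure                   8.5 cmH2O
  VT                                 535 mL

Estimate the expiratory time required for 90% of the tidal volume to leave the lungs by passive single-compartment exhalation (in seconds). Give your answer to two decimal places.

Flow: 29 L/min ÷ 60 = 0.4833 L/s.
R = (PIP − Pplat)/V̇ = (10.5 − 8.5) / 0.4833 = 2.0/0.4833 = 4.138 cmH2O·s/L.
C = Vt/(Pplat − PEEP) = 535.0 / (8.5 − 2) = 535.0/6.5 = 82.308 mL/cmH2O.
τ = R × C = 4.138 × 0.08231 L/cmH2O = 0.3406 s.
t = −τ·ln(1 − 0.90) = −0.3406·ln(0.1) = 0.7843 s.

0.78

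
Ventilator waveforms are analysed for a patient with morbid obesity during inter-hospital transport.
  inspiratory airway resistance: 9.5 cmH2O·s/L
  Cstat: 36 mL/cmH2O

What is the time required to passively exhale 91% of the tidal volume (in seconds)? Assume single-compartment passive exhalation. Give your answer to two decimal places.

0.82

τ = R × C = 9.5 × 36 mL/cmH2O = 9.5 × 0.036 L/cmH2O = 0.342 s.
Exhaled fraction f = 1 − e^(−t/τ) → t = −τ·ln(1 − f) = −0.342·ln(0.09) = 0.8235 s.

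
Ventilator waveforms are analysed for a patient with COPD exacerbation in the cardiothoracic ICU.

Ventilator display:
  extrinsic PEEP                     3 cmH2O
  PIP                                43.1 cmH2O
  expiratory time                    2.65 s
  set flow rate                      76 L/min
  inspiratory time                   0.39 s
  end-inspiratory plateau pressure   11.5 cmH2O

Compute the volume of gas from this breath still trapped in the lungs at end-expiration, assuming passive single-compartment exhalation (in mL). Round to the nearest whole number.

Flow: 76 L/min ÷ 60 = 1.2667 L/s.
Vt = flow × Ti = 1.2667 L/s × 0.39 s × 1000 mL/L = 494.01 mL.
R = (PIP − Pplat)/V̇ = (43.1 − 11.5) / 1.2667 = 31.6/1.2667 = 24.947 cmH2O·s/L.
C = Vt/(Pplat − PEEP) = 494.01 / (11.5 − 3) = 494.01/8.5 = 58.119 mL/cmH2O.
τ = R × C = 24.947 × 0.05812 L/cmH2O = 1.45 s.
Fraction remaining = e^(−Te/τ) = e^(−2.65/1.45) = 0.1608.
Trapped volume = 494.01 × 0.1608 = 79.437 mL.

79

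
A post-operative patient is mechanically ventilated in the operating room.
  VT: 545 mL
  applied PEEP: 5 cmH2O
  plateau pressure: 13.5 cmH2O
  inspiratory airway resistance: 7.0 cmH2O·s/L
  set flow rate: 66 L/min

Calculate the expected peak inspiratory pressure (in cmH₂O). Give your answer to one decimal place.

21.2

Flow: 66 L/min ÷ 60 = 1.1 L/s.
PIP = Pplat + Raw × flow = 13.5 + 7.0 × 1.1 = 13.5 + 7.7 = 21.2 cmH2O.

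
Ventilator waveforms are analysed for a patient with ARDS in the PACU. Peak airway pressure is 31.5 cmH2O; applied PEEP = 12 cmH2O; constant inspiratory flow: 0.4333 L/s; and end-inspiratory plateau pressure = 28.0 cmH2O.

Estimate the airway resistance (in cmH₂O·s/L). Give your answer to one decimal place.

8.1

Raw = (PIP − Pplat) / flow = (31.5 − 28.0) / 0.4333 = 3.5 / 0.4333 = 8.078 cmH2O·s/L.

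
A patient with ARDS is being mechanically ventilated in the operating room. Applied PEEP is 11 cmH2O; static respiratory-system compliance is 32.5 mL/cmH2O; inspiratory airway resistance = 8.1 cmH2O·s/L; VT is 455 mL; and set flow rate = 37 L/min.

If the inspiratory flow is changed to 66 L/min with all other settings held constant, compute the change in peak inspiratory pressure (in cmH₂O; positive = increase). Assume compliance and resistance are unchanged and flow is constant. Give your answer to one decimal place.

Flow: 37 L/min ÷ 60 = 0.6167 L/s.
New flow: 66 L/min ÷ 60 = 1.1 L/s.
PIP = Vt/C + R·V̇ + PEEP (constant-flow equation of motion).
Only the resistive term changes: ΔPIP = R × ΔV̇ = 8.1 × (1.1 − 0.6167) = 8.1 × 0.4833 = 3.915 cmH2O.

3.9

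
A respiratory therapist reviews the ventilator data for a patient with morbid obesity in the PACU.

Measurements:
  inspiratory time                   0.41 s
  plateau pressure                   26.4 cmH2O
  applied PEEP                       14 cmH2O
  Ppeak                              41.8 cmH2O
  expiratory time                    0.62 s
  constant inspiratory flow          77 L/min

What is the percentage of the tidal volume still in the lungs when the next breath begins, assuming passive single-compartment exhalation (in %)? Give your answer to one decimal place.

Flow: 77 L/min ÷ 60 = 1.2833 L/s.
Vt = flow × Ti = 1.2833 L/s × 0.41 s × 1000 mL/L = 526.15 mL.
R = (PIP − Pplat)/V̇ = (41.8 − 26.4) / 1.2833 = 15.4/1.2833 = 12.0 cmH2O·s/L.
C = Vt/(Pplat − PEEP) = 526.15 / (26.4 − 14) = 526.15/12.4 = 42.431 mL/cmH2O.
τ = R × C = 12.0 × 0.04243 L/cmH2O = 0.5092 s.
Fraction remaining at end-expiration = e^(−Te/τ) = e^(−0.62/0.5092) = 0.2959 → 29.59%.

29.6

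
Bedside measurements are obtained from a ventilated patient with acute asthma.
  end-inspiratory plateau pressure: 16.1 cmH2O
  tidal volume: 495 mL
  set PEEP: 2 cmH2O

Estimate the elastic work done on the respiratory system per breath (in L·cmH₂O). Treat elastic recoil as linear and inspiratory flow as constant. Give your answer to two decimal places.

Elastic work ≈ ½ × (Pplat − PEEP) × Vt = 0.5 × (16.1 − 2) × 0.495 L = 0.5 × 14.1 × 0.495 = 3.49 L·cmH2O.

3.49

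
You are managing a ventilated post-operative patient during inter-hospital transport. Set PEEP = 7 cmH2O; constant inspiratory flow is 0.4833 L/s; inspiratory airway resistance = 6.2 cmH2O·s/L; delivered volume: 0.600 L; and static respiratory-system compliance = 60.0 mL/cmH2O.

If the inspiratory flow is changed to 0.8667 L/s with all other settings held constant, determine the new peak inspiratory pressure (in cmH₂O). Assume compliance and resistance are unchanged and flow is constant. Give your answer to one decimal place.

PIP = Vt/C + R·V̇ + PEEP (constant-flow equation of motion).
Only the resistive term changes: ΔPIP = R × ΔV̇ = 6.2 × (0.8667 − 0.4833) = 6.2 × 0.3834 = 2.377 cmH2O.
Original PIP = 600/60.0 + 6.2×0.4833 + 7 = 19.996 cmH2O; new PIP = 19.996 + (2.377) = 22.373 cmH2O.

22.4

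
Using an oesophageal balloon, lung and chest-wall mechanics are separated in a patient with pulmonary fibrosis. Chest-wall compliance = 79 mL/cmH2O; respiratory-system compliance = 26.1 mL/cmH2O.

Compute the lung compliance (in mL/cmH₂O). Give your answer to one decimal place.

1/CL = 1/Crs − 1/Ccw.
1/CL = 1/26.1 − 1/79 = 0.02566.
CL = 38.971 mL/cmH2O.

39.0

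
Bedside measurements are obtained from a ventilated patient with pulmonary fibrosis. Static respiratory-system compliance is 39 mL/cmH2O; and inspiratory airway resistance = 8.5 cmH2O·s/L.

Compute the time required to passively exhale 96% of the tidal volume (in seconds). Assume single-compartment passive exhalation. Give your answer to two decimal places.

1.07

τ = R × C = 8.5 × 39 mL/cmH2O = 8.5 × 0.039 L/cmH2O = 0.3315 s.
Exhaled fraction f = 1 − e^(−t/τ) → t = −τ·ln(1 − f) = −0.3315·ln(0.04) = 1.067 s.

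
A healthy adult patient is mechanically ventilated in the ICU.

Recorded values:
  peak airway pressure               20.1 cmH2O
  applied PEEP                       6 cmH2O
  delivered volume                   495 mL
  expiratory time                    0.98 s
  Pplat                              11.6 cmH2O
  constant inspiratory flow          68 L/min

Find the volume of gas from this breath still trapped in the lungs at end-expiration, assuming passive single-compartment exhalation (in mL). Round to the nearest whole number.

113

Flow: 68 L/min ÷ 60 = 1.1333 L/s.
R = (PIP − Pplat)/V̇ = (20.1 − 11.6) / 1.1333 = 8.5/1.1333 = 7.5 cmH2O·s/L.
C = Vt/(Pplat − PEEP) = 495.0 / (11.6 − 6) = 495.0/5.6 = 88.393 mL/cmH2O.
τ = R × C = 7.5 × 0.08839 L/cmH2O = 0.6629 s.
Fraction remaining = e^(−Te/τ) = e^(−0.98/0.6629) = 0.228.
Trapped volume = 495.0 × 0.228 = 112.86 mL.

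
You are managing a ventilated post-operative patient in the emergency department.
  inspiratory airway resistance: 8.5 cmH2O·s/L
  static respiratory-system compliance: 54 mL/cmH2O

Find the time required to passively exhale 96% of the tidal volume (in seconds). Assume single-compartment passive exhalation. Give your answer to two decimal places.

1.48

τ = R × C = 8.5 × 54 mL/cmH2O = 8.5 × 0.054 L/cmH2O = 0.459 s.
Exhaled fraction f = 1 − e^(−t/τ) → t = −τ·ln(1 − f) = −0.459·ln(0.04) = 1.477 s.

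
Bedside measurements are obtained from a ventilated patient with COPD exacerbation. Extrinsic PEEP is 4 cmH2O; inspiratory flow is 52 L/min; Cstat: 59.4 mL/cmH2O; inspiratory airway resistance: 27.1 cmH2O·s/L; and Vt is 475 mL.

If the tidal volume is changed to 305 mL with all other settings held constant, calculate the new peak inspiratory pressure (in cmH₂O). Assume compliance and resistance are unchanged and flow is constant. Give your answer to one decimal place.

Flow: 52 L/min ÷ 60 = 0.8667 L/s.
PIP = Vt/C + R·V̇ + PEEP (constant-flow equation of motion).
Only the elastic term changes: ΔPIP = ΔVt / C = (305 − 475) / 59.4 = -2.862 cmH2O.
Original PIP = 475/59.4 + 27.1×0.8667 + 4 = 35.484 cmH2O; new PIP = 35.484 + (-2.862) = 32.622 cmH2O.

32.6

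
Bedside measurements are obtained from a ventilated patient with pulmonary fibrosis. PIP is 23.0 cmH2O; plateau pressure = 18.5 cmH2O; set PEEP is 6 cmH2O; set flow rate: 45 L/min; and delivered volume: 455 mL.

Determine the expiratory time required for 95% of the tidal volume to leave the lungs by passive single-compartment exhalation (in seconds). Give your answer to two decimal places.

0.65

Flow: 45 L/min ÷ 60 = 0.75 L/s.
R = (PIP − Pplat)/V̇ = (23.0 − 18.5) / 0.75 = 4.5/0.75 = 6.0 cmH2O·s/L.
C = Vt/(Pplat − PEEP) = 455.0 / (18.5 − 6) = 455.0/12.5 = 36.4 mL/cmH2O.
τ = R × C = 6.0 × 0.0364 L/cmH2O = 0.2184 s.
t = −τ·ln(1 − 0.95) = −0.2184·ln(0.05) = 0.6543 s.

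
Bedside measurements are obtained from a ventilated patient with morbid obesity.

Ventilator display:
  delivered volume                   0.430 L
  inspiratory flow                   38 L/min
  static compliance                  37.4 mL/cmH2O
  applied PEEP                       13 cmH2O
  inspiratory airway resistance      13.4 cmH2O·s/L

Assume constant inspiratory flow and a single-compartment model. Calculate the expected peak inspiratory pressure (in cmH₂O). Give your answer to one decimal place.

Flow: 38 L/min ÷ 60 = 0.6333 L/s.
Equation of motion (constant flow): PIP = Vt/C + R·V̇ + PEEP.
PIP = 430/37.4 + 13.4×0.6333 + 13 = 11.497 + 8.486 + 13 = 32.983 cmH2O.

33.0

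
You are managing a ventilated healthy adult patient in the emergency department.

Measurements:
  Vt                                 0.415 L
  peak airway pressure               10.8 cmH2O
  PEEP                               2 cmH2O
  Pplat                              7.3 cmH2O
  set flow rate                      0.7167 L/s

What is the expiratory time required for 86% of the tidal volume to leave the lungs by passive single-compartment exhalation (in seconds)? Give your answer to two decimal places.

R = (PIP − Pplat)/V̇ = (10.8 − 7.3) / 0.7167 = 3.5/0.7167 = 4.883 cmH2O·s/L.
C = Vt/(Pplat − PEEP) = 415.0 / (7.3 − 2) = 415.0/5.3 = 78.302 mL/cmH2O.
τ = R × C = 4.883 × 0.0783 L/cmH2O = 0.3823 s.
t = −τ·ln(1 − 0.86) = −0.3823·ln(0.14) = 0.7516 s.

0.75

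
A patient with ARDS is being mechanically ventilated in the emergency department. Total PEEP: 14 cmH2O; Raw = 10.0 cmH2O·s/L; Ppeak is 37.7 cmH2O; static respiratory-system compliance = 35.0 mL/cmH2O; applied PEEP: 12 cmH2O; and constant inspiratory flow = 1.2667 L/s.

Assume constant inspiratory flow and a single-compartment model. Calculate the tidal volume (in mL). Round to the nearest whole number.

386

Total PEEP = 14 cmH2O (set 12 + intrinsic 2); this is the baseline alveolar pressure.
Equation of motion (constant flow): PIP = Vt/C + R·V̇ + PEEP.
Vt/C = PIP − R·V̇ − PEEP = 37.7 − 12.667 − 14 = 11.033 cmH2O.
Vt = C × 11.033 = 35.0 × 11.033 = 386.16 mL.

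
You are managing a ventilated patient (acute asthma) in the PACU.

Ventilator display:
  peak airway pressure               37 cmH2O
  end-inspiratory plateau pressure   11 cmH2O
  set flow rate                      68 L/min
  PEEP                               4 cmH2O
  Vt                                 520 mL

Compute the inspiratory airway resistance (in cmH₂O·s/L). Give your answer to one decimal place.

Flow: 68 L/min ÷ 60 = 1.1333 L/s.
Raw = (PIP − Pplat) / flow = (37 − 11) / 1.1333 = 26.0 / 1.1333 = 22.942 cmH2O·s/L.

22.9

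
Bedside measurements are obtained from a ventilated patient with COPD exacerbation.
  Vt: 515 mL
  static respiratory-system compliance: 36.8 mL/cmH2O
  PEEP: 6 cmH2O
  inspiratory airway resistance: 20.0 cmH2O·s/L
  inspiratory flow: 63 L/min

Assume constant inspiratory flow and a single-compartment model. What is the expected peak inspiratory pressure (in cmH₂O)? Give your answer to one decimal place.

41.0

Flow: 63 L/min ÷ 60 = 1.05 L/s.
Equation of motion (constant flow): PIP = Vt/C + R·V̇ + PEEP.
PIP = 515/36.8 + 20.0×1.05 + 6 = 13.995 + 21.0 + 6 = 40.995 cmH2O.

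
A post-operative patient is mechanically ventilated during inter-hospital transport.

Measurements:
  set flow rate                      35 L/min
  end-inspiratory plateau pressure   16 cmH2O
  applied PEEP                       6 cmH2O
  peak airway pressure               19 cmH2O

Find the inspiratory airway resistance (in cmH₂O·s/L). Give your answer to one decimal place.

5.1

Flow: 35 L/min ÷ 60 = 0.5833 L/s.
Raw = (PIP − Pplat) / flow = (19 − 16) / 0.5833 = 3.0 / 0.5833 = 5.143 cmH2O·s/L.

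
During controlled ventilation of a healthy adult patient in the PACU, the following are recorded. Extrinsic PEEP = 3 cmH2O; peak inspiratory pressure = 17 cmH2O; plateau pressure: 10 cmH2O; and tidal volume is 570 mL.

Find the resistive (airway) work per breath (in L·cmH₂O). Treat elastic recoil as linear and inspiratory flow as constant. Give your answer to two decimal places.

3.99

With constant inspiratory flow the resistive pressure is constant at PIP − Pplat = 17 − 10 = 7.0 cmH2O, so resistive work = 7.0 × 0.570 = 3.99 L·cmH2O.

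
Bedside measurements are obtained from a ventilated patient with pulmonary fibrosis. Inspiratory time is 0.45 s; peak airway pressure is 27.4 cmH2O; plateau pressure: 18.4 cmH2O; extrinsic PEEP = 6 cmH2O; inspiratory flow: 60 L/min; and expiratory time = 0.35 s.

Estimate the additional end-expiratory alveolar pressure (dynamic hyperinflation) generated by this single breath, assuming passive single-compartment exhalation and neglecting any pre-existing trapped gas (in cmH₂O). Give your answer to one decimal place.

4.2

Flow: 60 L/min ÷ 60 = 1 L/s.
Vt = flow × Ti = 1 L/s × 0.45 s × 1000 mL/L = 450.0 mL.
R = (PIP − Pplat)/V̇ = (27.4 − 18.4) / 1 = 9.0/1 = 9.0 cmH2O·s/L.
C = Vt/(Pplat − PEEP) = 450.0 / (18.4 − 6) = 450.0/12.4 = 36.29 mL/cmH2O.
τ = R × C = 9.0 × 0.03629 L/cmH2O = 0.3266 s.
Fraction remaining = e^(−Te/τ) = e^(−0.35/0.3266) = 0.3424; trapped volume = 450.0 × 0.3424 = 154.08 mL.
Additional alveolar pressure from trapping ≈ V_trapped / C = 154.08 / 36.29 = 4.246 cmH2O.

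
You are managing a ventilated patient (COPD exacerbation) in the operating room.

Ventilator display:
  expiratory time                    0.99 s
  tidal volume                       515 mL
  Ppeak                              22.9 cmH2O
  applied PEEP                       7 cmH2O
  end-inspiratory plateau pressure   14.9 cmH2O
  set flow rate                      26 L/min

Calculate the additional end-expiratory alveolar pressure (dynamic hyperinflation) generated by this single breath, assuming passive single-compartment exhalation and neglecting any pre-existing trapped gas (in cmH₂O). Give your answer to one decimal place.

Flow: 26 L/min ÷ 60 = 0.4333 L/s.
R = (PIP − Pplat)/V̇ = (22.9 − 14.9) / 0.4333 = 8.0/0.4333 = 18.463 cmH2O·s/L.
C = Vt/(Pplat − PEEP) = 515.0 / (14.9 − 7) = 515.0/7.9 = 65.19 mL/cmH2O.
τ = R × C = 18.463 × 0.06519 L/cmH2O = 1.204 s.
Fraction remaining = e^(−Te/τ) = e^(−0.99/1.204) = 0.4394; trapped volume = 515.0 × 0.4394 = 226.29 mL.
Additional alveolar pressure from trapping ≈ V_trapped / C = 226.29 / 65.19 = 3.471 cmH2O.

3.5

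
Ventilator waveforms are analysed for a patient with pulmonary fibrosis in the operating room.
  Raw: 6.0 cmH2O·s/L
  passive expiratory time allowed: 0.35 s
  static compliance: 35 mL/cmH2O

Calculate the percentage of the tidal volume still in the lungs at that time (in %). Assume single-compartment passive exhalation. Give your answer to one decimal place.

18.9

τ = R × C = 6.0 × 35 mL/cmH2O = 6.0 × 0.035 L/cmH2O = 0.21 s.
Passive exhalation: V(t)/V₀ = e^(−t/τ) = e^(−0.35/0.21) = 0.1889.
Fraction remaining = 0.1889 → 18.89%.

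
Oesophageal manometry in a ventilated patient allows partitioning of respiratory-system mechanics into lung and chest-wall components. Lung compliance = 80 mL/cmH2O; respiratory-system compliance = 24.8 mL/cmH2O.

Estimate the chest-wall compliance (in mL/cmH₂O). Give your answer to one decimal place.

1/Ccw = 1/Crs − 1/CL.
1/Ccw = 1/24.8 − 1/80 = 0.02782.
Ccw = 35.945 mL/cmH2O.

35.9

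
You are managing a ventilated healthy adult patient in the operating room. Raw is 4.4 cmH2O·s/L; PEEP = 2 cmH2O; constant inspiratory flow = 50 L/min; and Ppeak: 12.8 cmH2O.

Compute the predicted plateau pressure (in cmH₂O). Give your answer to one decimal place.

Flow: 50 L/min ÷ 60 = 0.8333 L/s.
Pplat = PIP − Raw × flow = 12.8 − 4.4 × 0.8333 = 12.8 − 3.667 = 9.133 cmH2O.

9.1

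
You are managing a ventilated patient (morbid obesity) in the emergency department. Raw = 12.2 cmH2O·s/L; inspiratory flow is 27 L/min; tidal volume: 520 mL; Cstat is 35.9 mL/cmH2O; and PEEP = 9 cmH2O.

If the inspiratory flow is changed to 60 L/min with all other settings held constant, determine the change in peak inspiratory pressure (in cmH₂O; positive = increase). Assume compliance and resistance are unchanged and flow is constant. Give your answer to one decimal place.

6.7

Flow: 27 L/min ÷ 60 = 0.45 L/s.
New flow: 60 L/min ÷ 60 = 1 L/s.
PIP = Vt/C + R·V̇ + PEEP (constant-flow equation of motion).
Only the resistive term changes: ΔPIP = R × ΔV̇ = 12.2 × (1 − 0.45) = 12.2 × 0.55 = 6.71 cmH2O.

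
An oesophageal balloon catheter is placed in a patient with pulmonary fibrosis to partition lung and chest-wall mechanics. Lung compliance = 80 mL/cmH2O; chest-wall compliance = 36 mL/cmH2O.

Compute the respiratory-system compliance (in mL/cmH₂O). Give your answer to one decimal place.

24.8

Lung and chest wall are elastances in series: 1/Crs = 1/CL + 1/Ccw.
1/Crs = 1/80 + 1/36 = 0.04028.
Crs = 24.826 mL/cmH2O.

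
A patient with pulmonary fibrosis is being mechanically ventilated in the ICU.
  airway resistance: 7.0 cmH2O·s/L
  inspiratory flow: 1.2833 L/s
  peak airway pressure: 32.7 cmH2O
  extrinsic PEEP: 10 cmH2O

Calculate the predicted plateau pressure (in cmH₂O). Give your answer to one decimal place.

Pplat = PIP − Raw × flow = 32.7 − 7.0 × 1.2833 = 32.7 − 8.983 = 23.717 cmH2O.

23.7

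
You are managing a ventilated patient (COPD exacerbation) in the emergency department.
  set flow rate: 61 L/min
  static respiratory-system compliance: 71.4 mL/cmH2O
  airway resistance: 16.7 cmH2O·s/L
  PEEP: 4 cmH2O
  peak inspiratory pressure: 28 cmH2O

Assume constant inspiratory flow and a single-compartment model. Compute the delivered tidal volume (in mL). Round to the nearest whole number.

501

Flow: 61 L/min ÷ 60 = 1.0167 L/s.
Equation of motion (constant flow): PIP = Vt/C + R·V̇ + PEEP.
Vt/C = PIP − R·V̇ − PEEP = 28 − 16.979 − 4 = 7.021 cmH2O.
Vt = C × 7.021 = 71.4 × 7.021 = 501.3 mL.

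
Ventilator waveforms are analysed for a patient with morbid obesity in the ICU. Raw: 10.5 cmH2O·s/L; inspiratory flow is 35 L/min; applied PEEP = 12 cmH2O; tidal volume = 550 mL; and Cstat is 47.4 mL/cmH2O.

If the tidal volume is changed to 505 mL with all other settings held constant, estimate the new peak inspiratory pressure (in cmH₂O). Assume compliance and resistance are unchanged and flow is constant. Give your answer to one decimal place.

Flow: 35 L/min ÷ 60 = 0.5833 L/s.
PIP = Vt/C + R·V̇ + PEEP (constant-flow equation of motion).
Only the elastic term changes: ΔPIP = ΔVt / C = (505 − 550) / 47.4 = -0.9494 cmH2O.
Original PIP = 550/47.4 + 10.5×0.5833 + 12 = 29.728 cmH2O; new PIP = 29.728 + (-0.9494) = 28.779 cmH2O.

28.8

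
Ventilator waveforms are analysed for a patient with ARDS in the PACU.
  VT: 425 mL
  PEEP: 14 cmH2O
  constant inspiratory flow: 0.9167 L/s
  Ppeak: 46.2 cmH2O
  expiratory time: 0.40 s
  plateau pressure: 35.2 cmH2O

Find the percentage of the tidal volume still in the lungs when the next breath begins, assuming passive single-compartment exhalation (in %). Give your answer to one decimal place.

19.0

R = (PIP − Pplat)/V̇ = (46.2 − 35.2) / 0.9167 = 11.0/0.9167 = 12.0 cmH2O·s/L.
C = Vt/(Pplat − PEEP) = 425.0 / (35.2 − 14) = 425.0/21.2 = 20.047 mL/cmH2O.
τ = R × C = 12.0 × 0.02005 L/cmH2O = 0.2406 s.
Fraction remaining at end-expiration = e^(−Te/τ) = e^(−0.40/0.2406) = 0.1897 → 18.97%.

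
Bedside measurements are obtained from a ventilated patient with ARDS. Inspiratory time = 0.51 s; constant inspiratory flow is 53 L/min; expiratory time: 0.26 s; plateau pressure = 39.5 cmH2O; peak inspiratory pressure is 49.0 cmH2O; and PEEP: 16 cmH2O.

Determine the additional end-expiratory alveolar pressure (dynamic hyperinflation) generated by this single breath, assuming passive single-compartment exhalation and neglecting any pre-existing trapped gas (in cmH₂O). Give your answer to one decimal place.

6.7

Flow: 53 L/min ÷ 60 = 0.8833 L/s.
Vt = flow × Ti = 0.8833 L/s × 0.51 s × 1000 mL/L = 450.48 mL.
R = (PIP − Pplat)/V̇ = (49.0 − 39.5) / 0.8833 = 9.5/0.8833 = 10.755 cmH2O·s/L.
C = Vt/(Pplat − PEEP) = 450.48 / (39.5 − 16) = 450.48/23.5 = 19.169 mL/cmH2O.
τ = R × C = 10.755 × 0.01917 L/cmH2O = 0.2062 s.
Fraction remaining = e^(−Te/τ) = e^(−0.26/0.2062) = 0.2834; trapped volume = 450.48 × 0.2834 = 127.67 mL.
Additional alveolar pressure from trapping ≈ V_trapped / C = 127.67 / 19.169 = 6.66 cmH2O.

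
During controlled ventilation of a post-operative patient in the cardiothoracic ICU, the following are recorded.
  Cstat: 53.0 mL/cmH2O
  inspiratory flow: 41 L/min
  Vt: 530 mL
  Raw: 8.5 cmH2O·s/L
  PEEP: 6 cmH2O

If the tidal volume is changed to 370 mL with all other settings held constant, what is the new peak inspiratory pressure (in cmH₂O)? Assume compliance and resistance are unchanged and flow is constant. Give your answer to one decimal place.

Flow: 41 L/min ÷ 60 = 0.6833 L/s.
PIP = Vt/C + R·V̇ + PEEP (constant-flow equation of motion).
Only the elastic term changes: ΔPIP = ΔVt / C = (370 − 530) / 53.0 = -3.019 cmH2O.
Original PIP = 530/53.0 + 8.5×0.6833 + 6 = 21.808 cmH2O; new PIP = 21.808 + (-3.019) = 18.789 cmH2O.

18.8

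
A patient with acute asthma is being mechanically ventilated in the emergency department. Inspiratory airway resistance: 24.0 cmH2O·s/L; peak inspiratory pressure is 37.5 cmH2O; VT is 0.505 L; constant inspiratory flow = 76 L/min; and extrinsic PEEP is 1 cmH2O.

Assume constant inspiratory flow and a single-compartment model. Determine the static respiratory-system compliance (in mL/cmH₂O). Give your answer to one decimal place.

82.8

Flow: 76 L/min ÷ 60 = 1.2667 L/s.
Equation of motion (constant flow): PIP = Vt/C + R·V̇ + PEEP.
Vt/C = PIP − R·V̇ − PEEP = 37.5 − 24.0×1.2667 − 1 = 37.5 − 30.401 − 1 = 6.099 cmH2O.
C = Vt / 6.099 = 505 / 6.099 = 82.8 mL/cmH2O.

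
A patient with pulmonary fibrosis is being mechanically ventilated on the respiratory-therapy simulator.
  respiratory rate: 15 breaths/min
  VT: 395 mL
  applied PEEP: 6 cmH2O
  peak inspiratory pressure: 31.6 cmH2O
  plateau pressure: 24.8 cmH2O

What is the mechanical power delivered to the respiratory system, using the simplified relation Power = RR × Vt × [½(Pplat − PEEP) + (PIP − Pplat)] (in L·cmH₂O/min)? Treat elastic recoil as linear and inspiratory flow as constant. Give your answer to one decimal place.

Per-breath work = Vt × [½(Pplat−PEEP) + (PIP−Pplat)] = 0.395 × [0.5×18.8 + 6.8] = 0.395 × 16.2 = 6.399 L·cmH2O.
Power = 15 × 6.399 = 95.985 L·cmH2O/min.

96.0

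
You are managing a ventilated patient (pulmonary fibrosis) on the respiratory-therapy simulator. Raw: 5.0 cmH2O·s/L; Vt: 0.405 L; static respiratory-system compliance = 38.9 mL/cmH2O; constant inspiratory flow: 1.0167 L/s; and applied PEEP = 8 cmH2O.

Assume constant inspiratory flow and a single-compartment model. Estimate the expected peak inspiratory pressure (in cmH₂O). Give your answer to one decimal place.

23.5

Equation of motion (constant flow): PIP = Vt/C + R·V̇ + PEEP.
PIP = 405/38.9 + 5.0×1.0167 + 8 = 10.411 + 5.084 + 8 = 23.495 cmH2O.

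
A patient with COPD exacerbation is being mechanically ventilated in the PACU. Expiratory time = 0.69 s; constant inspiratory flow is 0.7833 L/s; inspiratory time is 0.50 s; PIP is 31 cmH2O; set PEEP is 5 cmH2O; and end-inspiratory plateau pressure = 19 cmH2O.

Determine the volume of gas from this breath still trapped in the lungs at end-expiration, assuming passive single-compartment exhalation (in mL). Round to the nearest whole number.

78

Vt = flow × Ti = 0.7833 L/s × 0.50 s × 1000 mL/L = 391.65 mL.
R = (PIP − Pplat)/V̇ = (31 − 19) / 0.7833 = 12.0/0.7833 = 15.32 cmH2O·s/L.
C = Vt/(Pplat − PEEP) = 391.65 / (19 − 5) = 391.65/14.0 = 27.975 mL/cmH2O.
τ = R × C = 15.32 × 0.02798 L/cmH2O = 0.4287 s.
Fraction remaining = e^(−Te/τ) = e^(−0.69/0.4287) = 0.2.
Trapped volume = 391.65 × 0.2 = 78.33 mL.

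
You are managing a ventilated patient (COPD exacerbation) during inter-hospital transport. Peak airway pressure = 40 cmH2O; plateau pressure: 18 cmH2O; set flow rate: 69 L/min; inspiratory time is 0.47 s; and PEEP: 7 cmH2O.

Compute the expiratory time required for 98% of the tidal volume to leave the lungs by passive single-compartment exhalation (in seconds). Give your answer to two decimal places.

Flow: 69 L/min ÷ 60 = 1.15 L/s.
Vt = flow × Ti = 1.15 L/s × 0.47 s × 1000 mL/L = 540.5 mL.
R = (PIP − Pplat)/V̇ = (40 − 18) / 1.15 = 22.0/1.15 = 19.13 cmH2O·s/L.
C = Vt/(Pplat − PEEP) = 540.5 / (18 − 7) = 540.5/11.0 = 49.136 mL/cmH2O.
τ = R × C = 19.13 × 0.04914 L/cmH2O = 0.94 s.
t = −τ·ln(1 − 0.98) = −0.94·ln(0.02) = 3.677 s.

3.68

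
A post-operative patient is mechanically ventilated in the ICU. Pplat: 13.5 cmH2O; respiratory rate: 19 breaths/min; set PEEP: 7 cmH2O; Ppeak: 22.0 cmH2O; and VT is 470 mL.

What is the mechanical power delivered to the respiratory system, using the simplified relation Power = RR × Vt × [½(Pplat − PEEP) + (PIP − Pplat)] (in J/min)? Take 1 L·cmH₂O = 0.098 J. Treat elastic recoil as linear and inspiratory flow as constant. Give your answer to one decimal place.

10.3

Per-breath work = Vt × [½(Pplat−PEEP) + (PIP−Pplat)] = 0.470 × [0.5×6.5 + 8.5] = 0.470 × 11.75 = 5.523 L·cmH2O.
Power = 19 × 5.523 = 104.94 L·cmH2O/min.
× 0.098 J/(L·cmH2O) → 10.284 J/min.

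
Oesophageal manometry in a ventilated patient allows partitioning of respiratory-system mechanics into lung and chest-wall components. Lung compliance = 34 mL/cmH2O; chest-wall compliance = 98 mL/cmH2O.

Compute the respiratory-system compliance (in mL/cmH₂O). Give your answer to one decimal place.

25.2

Lung and chest wall are elastances in series: 1/Crs = 1/CL + 1/Ccw.
1/Crs = 1/34 + 1/98 = 0.03962.
Crs = 25.24 mL/cmH2O.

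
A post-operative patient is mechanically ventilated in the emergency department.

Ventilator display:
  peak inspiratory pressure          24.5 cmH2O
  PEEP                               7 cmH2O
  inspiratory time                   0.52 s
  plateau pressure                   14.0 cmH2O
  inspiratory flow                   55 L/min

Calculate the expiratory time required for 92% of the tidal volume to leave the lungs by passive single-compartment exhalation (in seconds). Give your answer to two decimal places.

1.97

Flow: 55 L/min ÷ 60 = 0.9167 L/s.
Vt = flow × Ti = 0.9167 L/s × 0.52 s × 1000 mL/L = 476.68 mL.
R = (PIP − Pplat)/V̇ = (24.5 − 14.0) / 0.9167 = 10.5/0.9167 = 11.454 cmH2O·s/L.
C = Vt/(Pplat − PEEP) = 476.68 / (14.0 − 7) = 476.68/7.0 = 68.097 mL/cmH2O.
τ = R × C = 11.454 × 0.0681 L/cmH2O = 0.78 s.
t = −τ·ln(1 − 0.92) = −0.78·ln(0.08) = 1.97 s.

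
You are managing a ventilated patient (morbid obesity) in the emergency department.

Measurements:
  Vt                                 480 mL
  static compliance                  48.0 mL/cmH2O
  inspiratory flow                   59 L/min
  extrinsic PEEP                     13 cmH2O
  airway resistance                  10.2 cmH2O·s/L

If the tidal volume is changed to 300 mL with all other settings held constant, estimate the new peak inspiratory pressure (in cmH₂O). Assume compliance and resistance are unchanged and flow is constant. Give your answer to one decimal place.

29.3

Flow: 59 L/min ÷ 60 = 0.9833 L/s.
PIP = Vt/C + R·V̇ + PEEP (constant-flow equation of motion).
Only the elastic term changes: ΔPIP = ΔVt / C = (300 − 480) / 48.0 = -3.75 cmH2O.
Original PIP = 480/48.0 + 10.2×0.9833 + 13 = 33.03 cmH2O; new PIP = 33.03 + (-3.75) = 29.28 cmH2O.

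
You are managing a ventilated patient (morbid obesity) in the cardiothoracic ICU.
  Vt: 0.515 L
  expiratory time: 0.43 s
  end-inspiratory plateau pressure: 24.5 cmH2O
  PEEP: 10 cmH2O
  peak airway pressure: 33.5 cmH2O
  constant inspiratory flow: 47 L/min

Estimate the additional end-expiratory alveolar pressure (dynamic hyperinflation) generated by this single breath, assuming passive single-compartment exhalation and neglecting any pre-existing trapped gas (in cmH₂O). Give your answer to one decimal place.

Flow: 47 L/min ÷ 60 = 0.7833 L/s.
R = (PIP − Pplat)/V̇ = (33.5 − 24.5) / 0.7833 = 9.0/0.7833 = 11.49 cmH2O·s/L.
C = Vt/(Pplat − PEEP) = 515.0 / (24.5 − 10) = 515.0/14.5 = 35.517 mL/cmH2O.
τ = R × C = 11.49 × 0.03552 L/cmH2O = 0.4081 s.
Fraction remaining = e^(−Te/τ) = e^(−0.43/0.4081) = 0.3487; trapped volume = 515.0 × 0.3487 = 179.58 mL.
Additional alveolar pressure from trapping ≈ V_trapped / C = 179.58 / 35.517 = 5.056 cmH2O.

5.1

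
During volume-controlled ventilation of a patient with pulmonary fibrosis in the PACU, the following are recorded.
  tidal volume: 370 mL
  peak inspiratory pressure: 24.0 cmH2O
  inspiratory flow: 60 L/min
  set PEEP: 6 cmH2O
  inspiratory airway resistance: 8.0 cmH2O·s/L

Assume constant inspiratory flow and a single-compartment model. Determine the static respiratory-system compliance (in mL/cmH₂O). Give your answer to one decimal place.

Flow: 60 L/min ÷ 60 = 1 L/s.
Equation of motion (constant flow): PIP = Vt/C + R·V̇ + PEEP.
Vt/C = PIP − R·V̇ − PEEP = 24.0 − 8.0×1 − 6 = 24.0 − 8.0 − 6 = 10.0 cmH2O.
C = Vt / 10.0 = 370 / 10.0 = 37.0 mL/cmH2O.

37.0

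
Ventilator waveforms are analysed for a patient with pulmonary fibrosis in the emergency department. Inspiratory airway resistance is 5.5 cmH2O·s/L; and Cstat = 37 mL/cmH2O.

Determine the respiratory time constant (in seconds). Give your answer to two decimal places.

0.20

τ = R × C = 5.5 × 37 mL/cmH2O = 5.5 × 0.037 L/cmH2O = 0.2035 s.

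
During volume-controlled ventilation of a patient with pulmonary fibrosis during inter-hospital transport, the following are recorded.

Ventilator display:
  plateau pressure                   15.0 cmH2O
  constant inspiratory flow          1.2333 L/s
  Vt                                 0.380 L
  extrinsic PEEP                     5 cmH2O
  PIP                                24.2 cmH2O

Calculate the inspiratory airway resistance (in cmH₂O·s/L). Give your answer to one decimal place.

Raw = (PIP − Pplat) / flow = (24.2 − 15.0) / 1.2333 = 9.2 / 1.2333 = 7.46 cmH2O·s/L.

7.5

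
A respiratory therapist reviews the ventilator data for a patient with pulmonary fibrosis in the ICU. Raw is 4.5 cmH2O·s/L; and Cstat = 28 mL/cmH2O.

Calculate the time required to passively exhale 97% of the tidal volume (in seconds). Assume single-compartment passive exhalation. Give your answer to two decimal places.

τ = R × C = 4.5 × 28 mL/cmH2O = 4.5 × 0.028 L/cmH2O = 0.126 s.
Exhaled fraction f = 1 − e^(−t/τ) → t = −τ·ln(1 − f) = −0.126·ln(0.03) = 0.4418 s.

0.44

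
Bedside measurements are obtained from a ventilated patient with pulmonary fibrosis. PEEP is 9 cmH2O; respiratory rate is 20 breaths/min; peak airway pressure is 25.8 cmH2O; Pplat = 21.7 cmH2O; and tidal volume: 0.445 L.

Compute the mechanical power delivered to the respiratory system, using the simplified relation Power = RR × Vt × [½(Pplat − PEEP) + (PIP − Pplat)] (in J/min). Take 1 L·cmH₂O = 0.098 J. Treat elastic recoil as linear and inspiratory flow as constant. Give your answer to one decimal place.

9.1

Per-breath work = Vt × [½(Pplat−PEEP) + (PIP−Pplat)] = 0.445 × [0.5×12.7 + 4.1] = 0.445 × 10.45 = 4.65 L·cmH2O.
Power = 20 × 4.65 = 93.0 L·cmH2O/min.
× 0.098 J/(L·cmH2O) → 9.114 J/min.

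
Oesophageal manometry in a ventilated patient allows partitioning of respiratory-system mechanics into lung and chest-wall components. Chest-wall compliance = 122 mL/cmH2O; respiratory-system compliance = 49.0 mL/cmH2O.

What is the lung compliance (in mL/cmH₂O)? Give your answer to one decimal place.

1/CL = 1/Crs − 1/Ccw.
1/CL = 1/49.0 − 1/122 = 0.01221.
CL = 81.9 mL/cmH2O.

81.9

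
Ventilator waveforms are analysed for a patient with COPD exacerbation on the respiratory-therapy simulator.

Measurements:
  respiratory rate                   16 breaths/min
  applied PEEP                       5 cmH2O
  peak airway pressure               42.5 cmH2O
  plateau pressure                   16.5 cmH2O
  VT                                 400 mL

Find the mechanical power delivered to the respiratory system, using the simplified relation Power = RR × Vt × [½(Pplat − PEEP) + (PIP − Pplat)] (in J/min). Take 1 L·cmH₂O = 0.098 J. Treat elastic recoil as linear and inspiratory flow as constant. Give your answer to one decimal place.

19.9

Per-breath work = Vt × [½(Pplat−PEEP) + (PIP−Pplat)] = 0.400 × [0.5×11.5 + 26.0] = 0.400 × 31.75 = 12.7 L·cmH2O.
Power = 16 × 12.7 = 203.2 L·cmH2O/min.
× 0.098 J/(L·cmH2O) → 19.914 J/min.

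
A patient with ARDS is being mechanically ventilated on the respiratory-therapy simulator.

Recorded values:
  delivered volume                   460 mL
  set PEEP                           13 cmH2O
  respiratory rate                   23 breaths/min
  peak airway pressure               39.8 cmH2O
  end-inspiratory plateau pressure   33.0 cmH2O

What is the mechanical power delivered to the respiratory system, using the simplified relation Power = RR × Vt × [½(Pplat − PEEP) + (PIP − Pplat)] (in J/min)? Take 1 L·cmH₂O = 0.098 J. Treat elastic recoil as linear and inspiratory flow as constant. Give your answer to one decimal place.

17.4

Per-breath work = Vt × [½(Pplat−PEEP) + (PIP−Pplat)] = 0.460 × [0.5×20.0 + 6.8] = 0.460 × 16.8 = 7.728 L·cmH2O.
Power = 23 × 7.728 = 177.74 L·cmH2O/min.
× 0.098 J/(L·cmH2O) → 17.419 J/min.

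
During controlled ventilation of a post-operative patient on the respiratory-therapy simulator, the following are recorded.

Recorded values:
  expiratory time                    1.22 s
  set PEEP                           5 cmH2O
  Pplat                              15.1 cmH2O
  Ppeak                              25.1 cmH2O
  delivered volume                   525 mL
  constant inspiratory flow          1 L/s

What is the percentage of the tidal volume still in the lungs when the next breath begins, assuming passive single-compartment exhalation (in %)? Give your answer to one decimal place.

9.6

R = (PIP − Pplat)/V̇ = (25.1 − 15.1) / 1 = 10.0/1 = 10.0 cmH2O·s/L.
C = Vt/(Pplat − PEEP) = 525.0 / (15.1 − 5) = 525.0/10.1 = 51.98 mL/cmH2O.
τ = R × C = 10.0 × 0.05198 L/cmH2O = 0.5198 s.
Fraction remaining at end-expiration = e^(−Te/τ) = e^(−1.22/0.5198) = 0.09565 → 9.565%.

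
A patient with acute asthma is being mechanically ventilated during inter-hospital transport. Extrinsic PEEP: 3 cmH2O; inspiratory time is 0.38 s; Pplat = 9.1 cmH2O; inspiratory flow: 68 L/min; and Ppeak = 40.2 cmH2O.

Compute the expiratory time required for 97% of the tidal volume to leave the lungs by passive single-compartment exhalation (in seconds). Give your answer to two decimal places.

Flow: 68 L/min ÷ 60 = 1.1333 L/s.
Vt = flow × Ti = 1.1333 L/s × 0.38 s × 1000 mL/L = 430.65 mL.
R = (PIP − Pplat)/V̇ = (40.2 − 9.1) / 1.1333 = 31.1/1.1333 = 27.442 cmH2O·s/L.
C = Vt/(Pplat − PEEP) = 430.65 / (9.1 − 3) = 430.65/6.1 = 70.598 mL/cmH2O.
τ = R × C = 27.442 × 0.0706 L/cmH2O = 1.937 s.
t = −τ·ln(1 − 0.97) = −1.937·ln(0.03) = 6.792 s.

6.79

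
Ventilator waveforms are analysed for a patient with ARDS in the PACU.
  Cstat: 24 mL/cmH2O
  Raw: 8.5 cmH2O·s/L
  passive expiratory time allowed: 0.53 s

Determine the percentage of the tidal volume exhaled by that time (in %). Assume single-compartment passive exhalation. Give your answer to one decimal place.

92.6

τ = R × C = 8.5 × 24 mL/cmH2O = 8.5 × 0.024 L/cmH2O = 0.204 s.
Passive exhalation: V(t)/V₀ = e^(−t/τ) = e^(−0.53/0.204) = 0.07442.
Fraction exhaled = 1 − 0.07442 = 0.9256 → 92.56%.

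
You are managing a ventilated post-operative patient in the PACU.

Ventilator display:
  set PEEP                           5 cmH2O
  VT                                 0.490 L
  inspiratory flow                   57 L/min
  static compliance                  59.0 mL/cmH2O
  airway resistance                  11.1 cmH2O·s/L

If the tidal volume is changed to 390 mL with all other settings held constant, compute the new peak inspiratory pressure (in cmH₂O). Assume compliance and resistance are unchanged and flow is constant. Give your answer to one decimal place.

Flow: 57 L/min ÷ 60 = 0.95 L/s.
PIP = Vt/C + R·V̇ + PEEP (constant-flow equation of motion).
Only the elastic term changes: ΔPIP = ΔVt / C = (390 − 490) / 59.0 = -1.695 cmH2O.
Original PIP = 490/59.0 + 11.1×0.95 + 5 = 23.85 cmH2O; new PIP = 23.85 + (-1.695) = 22.155 cmH2O.

22.2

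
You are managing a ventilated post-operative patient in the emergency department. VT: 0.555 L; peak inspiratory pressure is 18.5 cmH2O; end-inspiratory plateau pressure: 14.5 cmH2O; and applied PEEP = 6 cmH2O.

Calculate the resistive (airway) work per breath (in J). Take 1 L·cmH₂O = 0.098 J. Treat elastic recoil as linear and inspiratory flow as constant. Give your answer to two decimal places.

With constant inspiratory flow the resistive pressure is constant at PIP − Pplat = 18.5 − 14.5 = 4.0 cmH2O, so resistive work = 4.0 × 0.555 = 2.22 L·cmH2O.
× 0.098 J/(L·cmH2O) → 0.2176 J.

0.22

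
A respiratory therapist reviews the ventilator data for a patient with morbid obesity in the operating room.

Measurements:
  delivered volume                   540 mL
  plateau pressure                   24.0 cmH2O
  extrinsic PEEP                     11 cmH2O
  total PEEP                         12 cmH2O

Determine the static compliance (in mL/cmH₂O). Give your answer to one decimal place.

End-expiratory occlusion gives total PEEP = 12 cmH2O (intrinsic PEEP = 12 − 11 = 1). Use total PEEP for the elastic gradient.
Cstat = Vt / (Pplat − PEEPtotal) = 540 / (24.0 − 12) = 540 / 12.0 = 45.0 mL/cmH2O.

45.0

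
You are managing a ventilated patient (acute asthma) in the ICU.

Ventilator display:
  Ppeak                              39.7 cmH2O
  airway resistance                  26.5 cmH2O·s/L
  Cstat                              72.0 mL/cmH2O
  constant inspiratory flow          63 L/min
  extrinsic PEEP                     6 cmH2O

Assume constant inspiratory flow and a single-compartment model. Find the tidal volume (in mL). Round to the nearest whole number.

Flow: 63 L/min ÷ 60 = 1.05 L/s.
Equation of motion (constant flow): PIP = Vt/C + R·V̇ + PEEP.
Vt/C = PIP − R·V̇ − PEEP = 39.7 − 27.825 − 6 = 5.875 cmH2O.
Vt = C × 5.875 = 72.0 × 5.875 = 423.0 mL.

423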